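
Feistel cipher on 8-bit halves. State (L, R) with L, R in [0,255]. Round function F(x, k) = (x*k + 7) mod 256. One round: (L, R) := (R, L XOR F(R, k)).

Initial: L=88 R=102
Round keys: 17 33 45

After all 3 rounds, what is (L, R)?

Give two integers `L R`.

Round 1 (k=17): L=102 R=149
Round 2 (k=33): L=149 R=90
Round 3 (k=45): L=90 R=76

Answer: 90 76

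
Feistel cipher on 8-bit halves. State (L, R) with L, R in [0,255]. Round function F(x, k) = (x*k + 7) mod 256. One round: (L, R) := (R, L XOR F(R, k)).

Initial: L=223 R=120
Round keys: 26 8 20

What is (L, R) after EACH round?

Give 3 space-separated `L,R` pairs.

Answer: 120,232 232,63 63,27

Derivation:
Round 1 (k=26): L=120 R=232
Round 2 (k=8): L=232 R=63
Round 3 (k=20): L=63 R=27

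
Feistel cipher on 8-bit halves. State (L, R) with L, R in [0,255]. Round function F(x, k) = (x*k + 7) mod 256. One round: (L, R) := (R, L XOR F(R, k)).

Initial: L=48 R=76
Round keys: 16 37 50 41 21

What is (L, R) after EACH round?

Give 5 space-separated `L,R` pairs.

Round 1 (k=16): L=76 R=247
Round 2 (k=37): L=247 R=246
Round 3 (k=50): L=246 R=228
Round 4 (k=41): L=228 R=125
Round 5 (k=21): L=125 R=172

Answer: 76,247 247,246 246,228 228,125 125,172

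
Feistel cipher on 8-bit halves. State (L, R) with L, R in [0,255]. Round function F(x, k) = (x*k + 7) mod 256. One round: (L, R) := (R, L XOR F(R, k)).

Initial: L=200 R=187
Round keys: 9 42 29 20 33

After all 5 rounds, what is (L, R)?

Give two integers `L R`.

Round 1 (k=9): L=187 R=82
Round 2 (k=42): L=82 R=192
Round 3 (k=29): L=192 R=149
Round 4 (k=20): L=149 R=107
Round 5 (k=33): L=107 R=71

Answer: 107 71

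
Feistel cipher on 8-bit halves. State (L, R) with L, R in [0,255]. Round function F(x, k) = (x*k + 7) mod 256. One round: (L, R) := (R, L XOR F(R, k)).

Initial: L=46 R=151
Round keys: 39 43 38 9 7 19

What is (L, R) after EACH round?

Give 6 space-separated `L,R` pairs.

Round 1 (k=39): L=151 R=38
Round 2 (k=43): L=38 R=254
Round 3 (k=38): L=254 R=157
Round 4 (k=9): L=157 R=114
Round 5 (k=7): L=114 R=184
Round 6 (k=19): L=184 R=221

Answer: 151,38 38,254 254,157 157,114 114,184 184,221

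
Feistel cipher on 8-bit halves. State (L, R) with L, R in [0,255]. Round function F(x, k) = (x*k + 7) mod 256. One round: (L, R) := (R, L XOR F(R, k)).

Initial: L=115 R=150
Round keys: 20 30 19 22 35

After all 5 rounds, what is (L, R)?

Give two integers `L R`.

Round 1 (k=20): L=150 R=204
Round 2 (k=30): L=204 R=121
Round 3 (k=19): L=121 R=206
Round 4 (k=22): L=206 R=194
Round 5 (k=35): L=194 R=67

Answer: 194 67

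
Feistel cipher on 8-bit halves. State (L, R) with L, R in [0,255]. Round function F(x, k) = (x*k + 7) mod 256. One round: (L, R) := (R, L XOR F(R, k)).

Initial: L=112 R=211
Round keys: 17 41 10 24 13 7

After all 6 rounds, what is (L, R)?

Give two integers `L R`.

Answer: 33 179

Derivation:
Round 1 (k=17): L=211 R=122
Round 2 (k=41): L=122 R=66
Round 3 (k=10): L=66 R=225
Round 4 (k=24): L=225 R=93
Round 5 (k=13): L=93 R=33
Round 6 (k=7): L=33 R=179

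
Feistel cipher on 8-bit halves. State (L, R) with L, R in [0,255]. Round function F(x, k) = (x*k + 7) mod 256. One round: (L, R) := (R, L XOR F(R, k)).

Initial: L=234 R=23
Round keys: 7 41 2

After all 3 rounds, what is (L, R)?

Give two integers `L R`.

Answer: 142 97

Derivation:
Round 1 (k=7): L=23 R=66
Round 2 (k=41): L=66 R=142
Round 3 (k=2): L=142 R=97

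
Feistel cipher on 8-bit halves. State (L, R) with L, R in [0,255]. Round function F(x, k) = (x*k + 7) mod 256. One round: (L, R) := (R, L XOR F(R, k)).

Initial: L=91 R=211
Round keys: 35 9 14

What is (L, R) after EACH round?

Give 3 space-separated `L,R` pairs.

Round 1 (k=35): L=211 R=187
Round 2 (k=9): L=187 R=73
Round 3 (k=14): L=73 R=190

Answer: 211,187 187,73 73,190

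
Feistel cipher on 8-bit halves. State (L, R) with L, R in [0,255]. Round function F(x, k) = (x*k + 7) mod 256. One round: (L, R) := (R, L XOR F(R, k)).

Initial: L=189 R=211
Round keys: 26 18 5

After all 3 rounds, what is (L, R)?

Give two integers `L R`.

Answer: 196 19

Derivation:
Round 1 (k=26): L=211 R=200
Round 2 (k=18): L=200 R=196
Round 3 (k=5): L=196 R=19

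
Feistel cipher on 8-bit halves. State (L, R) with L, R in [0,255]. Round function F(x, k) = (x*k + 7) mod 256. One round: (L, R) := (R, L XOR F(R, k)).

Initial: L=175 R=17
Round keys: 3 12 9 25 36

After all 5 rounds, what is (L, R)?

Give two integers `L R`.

Answer: 241 215

Derivation:
Round 1 (k=3): L=17 R=149
Round 2 (k=12): L=149 R=18
Round 3 (k=9): L=18 R=60
Round 4 (k=25): L=60 R=241
Round 5 (k=36): L=241 R=215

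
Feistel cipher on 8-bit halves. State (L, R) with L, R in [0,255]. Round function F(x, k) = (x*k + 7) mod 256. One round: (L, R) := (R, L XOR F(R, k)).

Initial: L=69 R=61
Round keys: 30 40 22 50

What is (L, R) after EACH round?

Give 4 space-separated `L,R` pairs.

Answer: 61,104 104,122 122,235 235,151

Derivation:
Round 1 (k=30): L=61 R=104
Round 2 (k=40): L=104 R=122
Round 3 (k=22): L=122 R=235
Round 4 (k=50): L=235 R=151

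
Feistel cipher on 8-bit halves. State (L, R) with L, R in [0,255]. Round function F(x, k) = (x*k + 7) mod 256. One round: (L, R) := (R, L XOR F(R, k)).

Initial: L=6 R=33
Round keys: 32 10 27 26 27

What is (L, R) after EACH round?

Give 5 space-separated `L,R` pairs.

Answer: 33,33 33,112 112,246 246,115 115,222

Derivation:
Round 1 (k=32): L=33 R=33
Round 2 (k=10): L=33 R=112
Round 3 (k=27): L=112 R=246
Round 4 (k=26): L=246 R=115
Round 5 (k=27): L=115 R=222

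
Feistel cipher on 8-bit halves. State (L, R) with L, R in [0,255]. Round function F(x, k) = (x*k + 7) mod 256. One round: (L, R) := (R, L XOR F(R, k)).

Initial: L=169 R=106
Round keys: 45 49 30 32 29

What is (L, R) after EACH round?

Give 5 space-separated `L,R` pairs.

Round 1 (k=45): L=106 R=0
Round 2 (k=49): L=0 R=109
Round 3 (k=30): L=109 R=205
Round 4 (k=32): L=205 R=202
Round 5 (k=29): L=202 R=36

Answer: 106,0 0,109 109,205 205,202 202,36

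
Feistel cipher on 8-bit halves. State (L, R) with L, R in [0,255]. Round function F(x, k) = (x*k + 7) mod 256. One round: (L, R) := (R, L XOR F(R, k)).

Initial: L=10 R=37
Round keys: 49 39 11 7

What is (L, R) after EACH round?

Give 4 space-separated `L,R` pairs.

Answer: 37,22 22,68 68,229 229,14

Derivation:
Round 1 (k=49): L=37 R=22
Round 2 (k=39): L=22 R=68
Round 3 (k=11): L=68 R=229
Round 4 (k=7): L=229 R=14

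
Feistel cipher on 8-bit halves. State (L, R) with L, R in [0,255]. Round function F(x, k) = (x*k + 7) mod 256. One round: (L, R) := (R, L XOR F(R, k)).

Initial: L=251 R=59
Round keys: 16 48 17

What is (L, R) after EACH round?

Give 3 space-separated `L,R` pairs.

Round 1 (k=16): L=59 R=76
Round 2 (k=48): L=76 R=124
Round 3 (k=17): L=124 R=15

Answer: 59,76 76,124 124,15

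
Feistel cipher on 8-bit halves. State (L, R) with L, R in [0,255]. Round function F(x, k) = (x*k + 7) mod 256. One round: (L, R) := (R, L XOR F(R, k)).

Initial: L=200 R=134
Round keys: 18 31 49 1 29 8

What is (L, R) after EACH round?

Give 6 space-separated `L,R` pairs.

Round 1 (k=18): L=134 R=187
Round 2 (k=31): L=187 R=42
Round 3 (k=49): L=42 R=170
Round 4 (k=1): L=170 R=155
Round 5 (k=29): L=155 R=60
Round 6 (k=8): L=60 R=124

Answer: 134,187 187,42 42,170 170,155 155,60 60,124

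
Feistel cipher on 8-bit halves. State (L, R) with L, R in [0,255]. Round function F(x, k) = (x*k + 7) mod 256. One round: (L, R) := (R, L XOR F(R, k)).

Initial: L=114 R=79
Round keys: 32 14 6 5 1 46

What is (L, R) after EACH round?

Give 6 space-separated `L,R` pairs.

Answer: 79,149 149,98 98,198 198,135 135,72 72,112

Derivation:
Round 1 (k=32): L=79 R=149
Round 2 (k=14): L=149 R=98
Round 3 (k=6): L=98 R=198
Round 4 (k=5): L=198 R=135
Round 5 (k=1): L=135 R=72
Round 6 (k=46): L=72 R=112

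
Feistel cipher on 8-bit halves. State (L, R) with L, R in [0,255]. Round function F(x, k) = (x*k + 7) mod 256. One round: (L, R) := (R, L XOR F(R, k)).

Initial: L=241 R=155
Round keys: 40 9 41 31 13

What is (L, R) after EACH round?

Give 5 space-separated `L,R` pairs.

Answer: 155,206 206,222 222,91 91,210 210,234

Derivation:
Round 1 (k=40): L=155 R=206
Round 2 (k=9): L=206 R=222
Round 3 (k=41): L=222 R=91
Round 4 (k=31): L=91 R=210
Round 5 (k=13): L=210 R=234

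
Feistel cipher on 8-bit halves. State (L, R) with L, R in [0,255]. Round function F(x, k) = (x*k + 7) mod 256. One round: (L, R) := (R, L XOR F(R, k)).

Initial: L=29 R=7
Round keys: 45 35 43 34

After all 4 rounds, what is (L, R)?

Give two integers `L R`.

Answer: 215 150

Derivation:
Round 1 (k=45): L=7 R=95
Round 2 (k=35): L=95 R=3
Round 3 (k=43): L=3 R=215
Round 4 (k=34): L=215 R=150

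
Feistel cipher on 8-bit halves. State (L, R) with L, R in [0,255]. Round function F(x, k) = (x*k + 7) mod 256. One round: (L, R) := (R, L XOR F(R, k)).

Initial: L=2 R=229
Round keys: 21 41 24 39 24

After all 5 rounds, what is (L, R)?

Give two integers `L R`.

Answer: 22 226

Derivation:
Round 1 (k=21): L=229 R=210
Round 2 (k=41): L=210 R=76
Round 3 (k=24): L=76 R=245
Round 4 (k=39): L=245 R=22
Round 5 (k=24): L=22 R=226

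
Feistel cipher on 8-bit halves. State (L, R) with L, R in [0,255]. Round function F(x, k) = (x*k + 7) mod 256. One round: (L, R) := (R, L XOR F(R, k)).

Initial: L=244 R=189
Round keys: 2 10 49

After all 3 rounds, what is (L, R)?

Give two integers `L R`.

Round 1 (k=2): L=189 R=117
Round 2 (k=10): L=117 R=36
Round 3 (k=49): L=36 R=158

Answer: 36 158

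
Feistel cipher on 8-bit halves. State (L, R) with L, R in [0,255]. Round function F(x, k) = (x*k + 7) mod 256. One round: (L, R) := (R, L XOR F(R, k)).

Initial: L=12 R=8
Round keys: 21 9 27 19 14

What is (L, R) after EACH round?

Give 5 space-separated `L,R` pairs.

Answer: 8,163 163,202 202,246 246,131 131,199

Derivation:
Round 1 (k=21): L=8 R=163
Round 2 (k=9): L=163 R=202
Round 3 (k=27): L=202 R=246
Round 4 (k=19): L=246 R=131
Round 5 (k=14): L=131 R=199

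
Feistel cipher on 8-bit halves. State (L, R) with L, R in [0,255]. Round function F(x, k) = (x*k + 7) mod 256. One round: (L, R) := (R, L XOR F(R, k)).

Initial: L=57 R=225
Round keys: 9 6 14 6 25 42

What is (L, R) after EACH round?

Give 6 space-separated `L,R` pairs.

Answer: 225,201 201,92 92,198 198,247 247,224 224,48

Derivation:
Round 1 (k=9): L=225 R=201
Round 2 (k=6): L=201 R=92
Round 3 (k=14): L=92 R=198
Round 4 (k=6): L=198 R=247
Round 5 (k=25): L=247 R=224
Round 6 (k=42): L=224 R=48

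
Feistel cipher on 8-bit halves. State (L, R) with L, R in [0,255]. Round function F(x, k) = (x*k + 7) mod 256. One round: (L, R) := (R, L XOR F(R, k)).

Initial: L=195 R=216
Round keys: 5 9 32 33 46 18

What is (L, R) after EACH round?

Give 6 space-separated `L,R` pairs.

Round 1 (k=5): L=216 R=252
Round 2 (k=9): L=252 R=59
Round 3 (k=32): L=59 R=155
Round 4 (k=33): L=155 R=57
Round 5 (k=46): L=57 R=222
Round 6 (k=18): L=222 R=154

Answer: 216,252 252,59 59,155 155,57 57,222 222,154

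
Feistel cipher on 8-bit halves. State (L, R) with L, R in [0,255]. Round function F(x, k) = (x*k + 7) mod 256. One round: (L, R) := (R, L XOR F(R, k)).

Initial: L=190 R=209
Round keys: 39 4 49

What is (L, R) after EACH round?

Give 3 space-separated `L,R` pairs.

Answer: 209,96 96,86 86,29

Derivation:
Round 1 (k=39): L=209 R=96
Round 2 (k=4): L=96 R=86
Round 3 (k=49): L=86 R=29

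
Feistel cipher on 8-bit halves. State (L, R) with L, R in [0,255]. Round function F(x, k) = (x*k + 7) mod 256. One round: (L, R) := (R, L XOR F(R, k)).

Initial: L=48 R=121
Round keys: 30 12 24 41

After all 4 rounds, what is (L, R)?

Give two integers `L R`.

Round 1 (k=30): L=121 R=5
Round 2 (k=12): L=5 R=58
Round 3 (k=24): L=58 R=114
Round 4 (k=41): L=114 R=115

Answer: 114 115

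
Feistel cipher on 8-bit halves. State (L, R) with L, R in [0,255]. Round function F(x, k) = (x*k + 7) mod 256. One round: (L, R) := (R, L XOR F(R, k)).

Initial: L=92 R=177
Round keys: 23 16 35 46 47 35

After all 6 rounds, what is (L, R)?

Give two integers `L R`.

Answer: 27 143

Derivation:
Round 1 (k=23): L=177 R=178
Round 2 (k=16): L=178 R=150
Round 3 (k=35): L=150 R=59
Round 4 (k=46): L=59 R=55
Round 5 (k=47): L=55 R=27
Round 6 (k=35): L=27 R=143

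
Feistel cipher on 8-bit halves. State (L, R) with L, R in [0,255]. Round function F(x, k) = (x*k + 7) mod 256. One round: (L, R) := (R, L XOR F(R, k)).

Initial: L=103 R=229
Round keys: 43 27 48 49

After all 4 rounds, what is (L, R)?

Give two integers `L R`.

Answer: 206 58

Derivation:
Round 1 (k=43): L=229 R=25
Round 2 (k=27): L=25 R=79
Round 3 (k=48): L=79 R=206
Round 4 (k=49): L=206 R=58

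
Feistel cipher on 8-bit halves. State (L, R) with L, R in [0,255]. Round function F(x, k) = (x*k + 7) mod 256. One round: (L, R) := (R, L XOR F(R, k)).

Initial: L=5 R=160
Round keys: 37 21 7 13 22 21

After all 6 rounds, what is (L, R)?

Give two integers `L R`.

Round 1 (k=37): L=160 R=34
Round 2 (k=21): L=34 R=113
Round 3 (k=7): L=113 R=60
Round 4 (k=13): L=60 R=98
Round 5 (k=22): L=98 R=79
Round 6 (k=21): L=79 R=224

Answer: 79 224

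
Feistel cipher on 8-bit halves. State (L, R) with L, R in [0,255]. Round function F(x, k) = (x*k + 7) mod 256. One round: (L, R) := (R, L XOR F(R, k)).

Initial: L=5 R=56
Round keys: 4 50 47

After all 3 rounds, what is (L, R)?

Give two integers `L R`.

Round 1 (k=4): L=56 R=226
Round 2 (k=50): L=226 R=19
Round 3 (k=47): L=19 R=102

Answer: 19 102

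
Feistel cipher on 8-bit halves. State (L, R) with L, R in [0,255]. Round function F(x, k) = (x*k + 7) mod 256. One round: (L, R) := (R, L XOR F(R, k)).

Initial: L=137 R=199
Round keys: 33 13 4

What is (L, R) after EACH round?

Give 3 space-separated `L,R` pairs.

Round 1 (k=33): L=199 R=39
Round 2 (k=13): L=39 R=197
Round 3 (k=4): L=197 R=60

Answer: 199,39 39,197 197,60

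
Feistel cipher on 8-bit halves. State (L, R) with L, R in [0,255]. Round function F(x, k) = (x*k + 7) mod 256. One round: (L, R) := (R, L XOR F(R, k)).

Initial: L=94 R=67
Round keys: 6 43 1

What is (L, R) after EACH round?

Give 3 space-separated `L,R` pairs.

Answer: 67,199 199,55 55,249

Derivation:
Round 1 (k=6): L=67 R=199
Round 2 (k=43): L=199 R=55
Round 3 (k=1): L=55 R=249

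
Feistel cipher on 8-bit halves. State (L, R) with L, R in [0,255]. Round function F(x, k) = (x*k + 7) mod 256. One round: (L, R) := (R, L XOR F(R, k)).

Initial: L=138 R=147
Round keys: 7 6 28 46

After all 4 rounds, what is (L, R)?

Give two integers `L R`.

Answer: 161 77

Derivation:
Round 1 (k=7): L=147 R=134
Round 2 (k=6): L=134 R=184
Round 3 (k=28): L=184 R=161
Round 4 (k=46): L=161 R=77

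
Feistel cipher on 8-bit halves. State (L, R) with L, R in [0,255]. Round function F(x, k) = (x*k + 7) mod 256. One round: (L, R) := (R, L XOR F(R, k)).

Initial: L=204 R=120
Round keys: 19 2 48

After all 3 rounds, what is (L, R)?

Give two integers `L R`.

Round 1 (k=19): L=120 R=35
Round 2 (k=2): L=35 R=53
Round 3 (k=48): L=53 R=212

Answer: 53 212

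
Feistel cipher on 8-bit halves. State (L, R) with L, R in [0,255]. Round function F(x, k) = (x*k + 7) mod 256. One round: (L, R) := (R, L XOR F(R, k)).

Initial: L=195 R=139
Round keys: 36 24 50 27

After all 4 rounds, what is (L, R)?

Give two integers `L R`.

Round 1 (k=36): L=139 R=80
Round 2 (k=24): L=80 R=12
Round 3 (k=50): L=12 R=15
Round 4 (k=27): L=15 R=144

Answer: 15 144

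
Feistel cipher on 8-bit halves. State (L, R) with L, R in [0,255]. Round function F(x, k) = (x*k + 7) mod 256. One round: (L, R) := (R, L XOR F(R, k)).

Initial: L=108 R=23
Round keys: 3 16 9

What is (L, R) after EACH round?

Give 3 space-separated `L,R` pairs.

Round 1 (k=3): L=23 R=32
Round 2 (k=16): L=32 R=16
Round 3 (k=9): L=16 R=183

Answer: 23,32 32,16 16,183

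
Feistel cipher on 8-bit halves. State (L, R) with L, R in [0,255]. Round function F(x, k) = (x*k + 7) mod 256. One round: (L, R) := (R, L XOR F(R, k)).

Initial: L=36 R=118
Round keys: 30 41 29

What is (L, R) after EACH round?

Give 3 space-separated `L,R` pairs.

Answer: 118,255 255,168 168,240

Derivation:
Round 1 (k=30): L=118 R=255
Round 2 (k=41): L=255 R=168
Round 3 (k=29): L=168 R=240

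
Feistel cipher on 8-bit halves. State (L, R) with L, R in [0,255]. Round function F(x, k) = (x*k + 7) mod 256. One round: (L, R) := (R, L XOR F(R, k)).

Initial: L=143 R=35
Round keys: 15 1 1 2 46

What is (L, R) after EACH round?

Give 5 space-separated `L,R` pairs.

Round 1 (k=15): L=35 R=155
Round 2 (k=1): L=155 R=129
Round 3 (k=1): L=129 R=19
Round 4 (k=2): L=19 R=172
Round 5 (k=46): L=172 R=252

Answer: 35,155 155,129 129,19 19,172 172,252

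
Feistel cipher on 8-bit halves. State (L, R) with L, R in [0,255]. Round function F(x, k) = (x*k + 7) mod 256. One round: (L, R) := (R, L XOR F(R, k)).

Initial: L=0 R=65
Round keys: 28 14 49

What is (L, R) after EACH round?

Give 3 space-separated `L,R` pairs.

Answer: 65,35 35,176 176,148

Derivation:
Round 1 (k=28): L=65 R=35
Round 2 (k=14): L=35 R=176
Round 3 (k=49): L=176 R=148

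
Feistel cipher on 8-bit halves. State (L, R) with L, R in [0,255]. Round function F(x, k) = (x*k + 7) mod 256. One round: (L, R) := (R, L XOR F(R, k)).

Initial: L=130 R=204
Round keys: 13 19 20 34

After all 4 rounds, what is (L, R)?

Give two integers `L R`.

Answer: 222 245

Derivation:
Round 1 (k=13): L=204 R=225
Round 2 (k=19): L=225 R=118
Round 3 (k=20): L=118 R=222
Round 4 (k=34): L=222 R=245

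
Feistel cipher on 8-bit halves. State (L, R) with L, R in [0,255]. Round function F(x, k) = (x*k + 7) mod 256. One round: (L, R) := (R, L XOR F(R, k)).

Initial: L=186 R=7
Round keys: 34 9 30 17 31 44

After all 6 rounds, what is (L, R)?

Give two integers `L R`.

Answer: 101 43

Derivation:
Round 1 (k=34): L=7 R=79
Round 2 (k=9): L=79 R=201
Round 3 (k=30): L=201 R=218
Round 4 (k=17): L=218 R=72
Round 5 (k=31): L=72 R=101
Round 6 (k=44): L=101 R=43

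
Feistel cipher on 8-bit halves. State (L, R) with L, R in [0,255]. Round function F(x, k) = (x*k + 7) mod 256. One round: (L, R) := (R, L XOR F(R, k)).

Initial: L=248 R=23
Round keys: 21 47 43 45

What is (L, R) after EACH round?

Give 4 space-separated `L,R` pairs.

Answer: 23,18 18,66 66,15 15,232

Derivation:
Round 1 (k=21): L=23 R=18
Round 2 (k=47): L=18 R=66
Round 3 (k=43): L=66 R=15
Round 4 (k=45): L=15 R=232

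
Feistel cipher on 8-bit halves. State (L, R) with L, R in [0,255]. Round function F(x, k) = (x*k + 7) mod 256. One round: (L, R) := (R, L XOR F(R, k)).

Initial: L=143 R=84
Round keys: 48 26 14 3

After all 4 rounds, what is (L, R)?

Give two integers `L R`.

Round 1 (k=48): L=84 R=72
Round 2 (k=26): L=72 R=3
Round 3 (k=14): L=3 R=121
Round 4 (k=3): L=121 R=113

Answer: 121 113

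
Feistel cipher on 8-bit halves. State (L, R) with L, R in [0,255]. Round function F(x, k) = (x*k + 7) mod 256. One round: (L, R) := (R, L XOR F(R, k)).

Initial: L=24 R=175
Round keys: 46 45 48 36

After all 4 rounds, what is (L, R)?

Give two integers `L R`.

Round 1 (k=46): L=175 R=97
Round 2 (k=45): L=97 R=187
Round 3 (k=48): L=187 R=118
Round 4 (k=36): L=118 R=36

Answer: 118 36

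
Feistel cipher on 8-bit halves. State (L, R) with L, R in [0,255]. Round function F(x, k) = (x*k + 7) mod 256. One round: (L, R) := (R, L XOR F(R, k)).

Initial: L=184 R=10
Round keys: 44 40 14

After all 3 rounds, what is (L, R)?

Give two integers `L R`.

Answer: 21 42

Derivation:
Round 1 (k=44): L=10 R=7
Round 2 (k=40): L=7 R=21
Round 3 (k=14): L=21 R=42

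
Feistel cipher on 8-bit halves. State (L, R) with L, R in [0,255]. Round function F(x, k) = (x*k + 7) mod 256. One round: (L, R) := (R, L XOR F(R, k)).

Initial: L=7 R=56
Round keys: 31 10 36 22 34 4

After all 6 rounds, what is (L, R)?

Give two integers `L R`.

Answer: 24 177

Derivation:
Round 1 (k=31): L=56 R=200
Round 2 (k=10): L=200 R=239
Round 3 (k=36): L=239 R=107
Round 4 (k=22): L=107 R=214
Round 5 (k=34): L=214 R=24
Round 6 (k=4): L=24 R=177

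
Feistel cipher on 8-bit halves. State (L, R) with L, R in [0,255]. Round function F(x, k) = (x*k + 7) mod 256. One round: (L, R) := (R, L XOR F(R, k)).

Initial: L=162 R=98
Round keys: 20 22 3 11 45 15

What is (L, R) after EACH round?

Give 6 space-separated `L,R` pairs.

Round 1 (k=20): L=98 R=13
Round 2 (k=22): L=13 R=71
Round 3 (k=3): L=71 R=209
Round 4 (k=11): L=209 R=69
Round 5 (k=45): L=69 R=249
Round 6 (k=15): L=249 R=219

Answer: 98,13 13,71 71,209 209,69 69,249 249,219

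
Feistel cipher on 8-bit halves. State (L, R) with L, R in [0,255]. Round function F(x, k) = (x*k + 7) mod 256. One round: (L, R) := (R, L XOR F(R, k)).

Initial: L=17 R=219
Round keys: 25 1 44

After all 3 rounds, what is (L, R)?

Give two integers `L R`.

Answer: 89 40

Derivation:
Round 1 (k=25): L=219 R=123
Round 2 (k=1): L=123 R=89
Round 3 (k=44): L=89 R=40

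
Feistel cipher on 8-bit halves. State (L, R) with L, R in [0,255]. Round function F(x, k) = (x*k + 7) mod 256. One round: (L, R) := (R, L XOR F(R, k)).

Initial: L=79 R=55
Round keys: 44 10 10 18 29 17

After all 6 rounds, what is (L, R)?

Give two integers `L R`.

Answer: 155 87

Derivation:
Round 1 (k=44): L=55 R=52
Round 2 (k=10): L=52 R=56
Round 3 (k=10): L=56 R=3
Round 4 (k=18): L=3 R=5
Round 5 (k=29): L=5 R=155
Round 6 (k=17): L=155 R=87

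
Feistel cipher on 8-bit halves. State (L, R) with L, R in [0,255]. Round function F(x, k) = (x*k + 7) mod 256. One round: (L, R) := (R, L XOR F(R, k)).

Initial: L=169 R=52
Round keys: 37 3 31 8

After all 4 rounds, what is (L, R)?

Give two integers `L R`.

Answer: 236 62

Derivation:
Round 1 (k=37): L=52 R=34
Round 2 (k=3): L=34 R=89
Round 3 (k=31): L=89 R=236
Round 4 (k=8): L=236 R=62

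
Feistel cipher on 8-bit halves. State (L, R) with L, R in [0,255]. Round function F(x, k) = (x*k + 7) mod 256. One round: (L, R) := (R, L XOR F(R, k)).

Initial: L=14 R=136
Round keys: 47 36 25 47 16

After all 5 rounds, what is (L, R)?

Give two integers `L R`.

Round 1 (k=47): L=136 R=241
Round 2 (k=36): L=241 R=99
Round 3 (k=25): L=99 R=67
Round 4 (k=47): L=67 R=55
Round 5 (k=16): L=55 R=52

Answer: 55 52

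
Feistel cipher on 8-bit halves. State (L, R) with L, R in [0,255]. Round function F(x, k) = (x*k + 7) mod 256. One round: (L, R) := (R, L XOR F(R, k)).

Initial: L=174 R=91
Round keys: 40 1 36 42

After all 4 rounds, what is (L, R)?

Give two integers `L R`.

Round 1 (k=40): L=91 R=145
Round 2 (k=1): L=145 R=195
Round 3 (k=36): L=195 R=226
Round 4 (k=42): L=226 R=216

Answer: 226 216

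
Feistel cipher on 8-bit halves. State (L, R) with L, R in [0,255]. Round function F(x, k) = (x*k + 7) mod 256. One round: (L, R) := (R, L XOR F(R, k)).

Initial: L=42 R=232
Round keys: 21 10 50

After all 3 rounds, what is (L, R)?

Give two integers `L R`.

Answer: 145 124

Derivation:
Round 1 (k=21): L=232 R=37
Round 2 (k=10): L=37 R=145
Round 3 (k=50): L=145 R=124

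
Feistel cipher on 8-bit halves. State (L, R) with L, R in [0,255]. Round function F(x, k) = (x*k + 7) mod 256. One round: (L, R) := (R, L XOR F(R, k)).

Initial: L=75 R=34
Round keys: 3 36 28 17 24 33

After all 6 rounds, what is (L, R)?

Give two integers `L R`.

Answer: 10 192

Derivation:
Round 1 (k=3): L=34 R=38
Round 2 (k=36): L=38 R=125
Round 3 (k=28): L=125 R=149
Round 4 (k=17): L=149 R=145
Round 5 (k=24): L=145 R=10
Round 6 (k=33): L=10 R=192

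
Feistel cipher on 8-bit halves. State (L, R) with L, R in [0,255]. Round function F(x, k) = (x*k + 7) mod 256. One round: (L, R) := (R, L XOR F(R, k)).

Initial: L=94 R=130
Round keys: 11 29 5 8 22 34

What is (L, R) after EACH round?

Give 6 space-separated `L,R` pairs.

Answer: 130,195 195,156 156,208 208,27 27,137 137,34

Derivation:
Round 1 (k=11): L=130 R=195
Round 2 (k=29): L=195 R=156
Round 3 (k=5): L=156 R=208
Round 4 (k=8): L=208 R=27
Round 5 (k=22): L=27 R=137
Round 6 (k=34): L=137 R=34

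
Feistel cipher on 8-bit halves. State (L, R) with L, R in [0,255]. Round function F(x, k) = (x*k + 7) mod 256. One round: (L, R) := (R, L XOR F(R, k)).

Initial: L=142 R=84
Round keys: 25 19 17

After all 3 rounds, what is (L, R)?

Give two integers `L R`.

Round 1 (k=25): L=84 R=181
Round 2 (k=19): L=181 R=34
Round 3 (k=17): L=34 R=252

Answer: 34 252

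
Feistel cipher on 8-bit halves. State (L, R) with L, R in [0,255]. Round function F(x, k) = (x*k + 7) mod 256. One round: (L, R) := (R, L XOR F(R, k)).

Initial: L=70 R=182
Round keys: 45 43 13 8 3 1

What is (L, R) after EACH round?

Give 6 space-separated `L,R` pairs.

Round 1 (k=45): L=182 R=67
Round 2 (k=43): L=67 R=254
Round 3 (k=13): L=254 R=174
Round 4 (k=8): L=174 R=137
Round 5 (k=3): L=137 R=12
Round 6 (k=1): L=12 R=154

Answer: 182,67 67,254 254,174 174,137 137,12 12,154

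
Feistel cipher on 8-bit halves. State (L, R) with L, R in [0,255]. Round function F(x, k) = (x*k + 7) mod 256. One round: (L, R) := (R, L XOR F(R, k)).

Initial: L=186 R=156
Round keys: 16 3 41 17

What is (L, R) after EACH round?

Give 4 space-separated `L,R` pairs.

Round 1 (k=16): L=156 R=125
Round 2 (k=3): L=125 R=226
Round 3 (k=41): L=226 R=68
Round 4 (k=17): L=68 R=105

Answer: 156,125 125,226 226,68 68,105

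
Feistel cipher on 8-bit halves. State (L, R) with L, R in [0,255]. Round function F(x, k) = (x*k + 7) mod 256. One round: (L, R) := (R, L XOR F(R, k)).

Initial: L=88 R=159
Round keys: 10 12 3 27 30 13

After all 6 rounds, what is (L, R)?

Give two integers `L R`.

Answer: 243 83

Derivation:
Round 1 (k=10): L=159 R=101
Round 2 (k=12): L=101 R=92
Round 3 (k=3): L=92 R=126
Round 4 (k=27): L=126 R=13
Round 5 (k=30): L=13 R=243
Round 6 (k=13): L=243 R=83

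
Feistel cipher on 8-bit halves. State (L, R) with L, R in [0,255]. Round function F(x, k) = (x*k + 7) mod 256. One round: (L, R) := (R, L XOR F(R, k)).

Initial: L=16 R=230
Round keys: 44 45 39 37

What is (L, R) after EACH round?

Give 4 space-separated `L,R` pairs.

Answer: 230,159 159,28 28,212 212,183

Derivation:
Round 1 (k=44): L=230 R=159
Round 2 (k=45): L=159 R=28
Round 3 (k=39): L=28 R=212
Round 4 (k=37): L=212 R=183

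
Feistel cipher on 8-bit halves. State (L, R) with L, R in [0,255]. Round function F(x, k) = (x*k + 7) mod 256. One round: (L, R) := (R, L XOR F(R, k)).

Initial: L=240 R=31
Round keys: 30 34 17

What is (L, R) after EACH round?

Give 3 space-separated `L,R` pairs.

Round 1 (k=30): L=31 R=89
Round 2 (k=34): L=89 R=198
Round 3 (k=17): L=198 R=116

Answer: 31,89 89,198 198,116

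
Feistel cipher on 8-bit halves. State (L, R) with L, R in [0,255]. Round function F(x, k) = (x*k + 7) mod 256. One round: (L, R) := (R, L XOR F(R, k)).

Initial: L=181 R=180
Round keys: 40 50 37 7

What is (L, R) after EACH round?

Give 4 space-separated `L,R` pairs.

Round 1 (k=40): L=180 R=146
Round 2 (k=50): L=146 R=63
Round 3 (k=37): L=63 R=176
Round 4 (k=7): L=176 R=232

Answer: 180,146 146,63 63,176 176,232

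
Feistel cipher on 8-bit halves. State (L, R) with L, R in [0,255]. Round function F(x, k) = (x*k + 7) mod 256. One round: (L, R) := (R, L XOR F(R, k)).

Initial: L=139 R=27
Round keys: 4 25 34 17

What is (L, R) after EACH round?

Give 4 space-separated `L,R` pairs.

Round 1 (k=4): L=27 R=248
Round 2 (k=25): L=248 R=36
Round 3 (k=34): L=36 R=55
Round 4 (k=17): L=55 R=138

Answer: 27,248 248,36 36,55 55,138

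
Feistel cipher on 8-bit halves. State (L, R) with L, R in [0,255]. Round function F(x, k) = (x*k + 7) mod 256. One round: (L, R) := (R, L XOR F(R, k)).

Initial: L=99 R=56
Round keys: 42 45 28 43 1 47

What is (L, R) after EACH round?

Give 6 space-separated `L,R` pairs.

Round 1 (k=42): L=56 R=84
Round 2 (k=45): L=84 R=243
Round 3 (k=28): L=243 R=207
Round 4 (k=43): L=207 R=63
Round 5 (k=1): L=63 R=137
Round 6 (k=47): L=137 R=17

Answer: 56,84 84,243 243,207 207,63 63,137 137,17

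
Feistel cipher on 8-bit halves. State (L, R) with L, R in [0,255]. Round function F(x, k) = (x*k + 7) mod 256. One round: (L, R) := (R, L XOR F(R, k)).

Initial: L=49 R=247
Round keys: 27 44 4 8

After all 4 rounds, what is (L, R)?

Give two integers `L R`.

Round 1 (k=27): L=247 R=37
Round 2 (k=44): L=37 R=148
Round 3 (k=4): L=148 R=114
Round 4 (k=8): L=114 R=3

Answer: 114 3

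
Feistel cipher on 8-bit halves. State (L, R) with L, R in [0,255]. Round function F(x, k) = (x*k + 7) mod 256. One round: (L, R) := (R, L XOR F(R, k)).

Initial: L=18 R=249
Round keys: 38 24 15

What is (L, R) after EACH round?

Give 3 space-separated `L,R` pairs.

Answer: 249,239 239,150 150,62

Derivation:
Round 1 (k=38): L=249 R=239
Round 2 (k=24): L=239 R=150
Round 3 (k=15): L=150 R=62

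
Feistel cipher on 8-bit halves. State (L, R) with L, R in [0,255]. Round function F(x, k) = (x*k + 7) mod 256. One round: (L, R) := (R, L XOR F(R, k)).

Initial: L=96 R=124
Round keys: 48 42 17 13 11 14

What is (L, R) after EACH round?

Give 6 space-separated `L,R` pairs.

Round 1 (k=48): L=124 R=39
Round 2 (k=42): L=39 R=17
Round 3 (k=17): L=17 R=15
Round 4 (k=13): L=15 R=219
Round 5 (k=11): L=219 R=127
Round 6 (k=14): L=127 R=34

Answer: 124,39 39,17 17,15 15,219 219,127 127,34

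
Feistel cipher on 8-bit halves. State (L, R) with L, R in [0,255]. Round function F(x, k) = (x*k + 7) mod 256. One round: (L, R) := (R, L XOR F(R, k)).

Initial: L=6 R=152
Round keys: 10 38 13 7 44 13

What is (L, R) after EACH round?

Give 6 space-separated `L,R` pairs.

Round 1 (k=10): L=152 R=241
Round 2 (k=38): L=241 R=85
Round 3 (k=13): L=85 R=169
Round 4 (k=7): L=169 R=243
Round 5 (k=44): L=243 R=98
Round 6 (k=13): L=98 R=242

Answer: 152,241 241,85 85,169 169,243 243,98 98,242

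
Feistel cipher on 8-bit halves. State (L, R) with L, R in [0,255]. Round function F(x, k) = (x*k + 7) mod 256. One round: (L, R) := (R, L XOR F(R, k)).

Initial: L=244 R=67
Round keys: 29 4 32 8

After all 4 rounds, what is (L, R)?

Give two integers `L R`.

Round 1 (k=29): L=67 R=106
Round 2 (k=4): L=106 R=236
Round 3 (k=32): L=236 R=237
Round 4 (k=8): L=237 R=131

Answer: 237 131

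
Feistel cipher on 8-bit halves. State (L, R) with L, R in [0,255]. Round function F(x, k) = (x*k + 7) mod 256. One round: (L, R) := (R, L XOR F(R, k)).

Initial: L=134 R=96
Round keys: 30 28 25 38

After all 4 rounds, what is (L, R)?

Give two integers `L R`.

Round 1 (k=30): L=96 R=193
Round 2 (k=28): L=193 R=67
Round 3 (k=25): L=67 R=83
Round 4 (k=38): L=83 R=26

Answer: 83 26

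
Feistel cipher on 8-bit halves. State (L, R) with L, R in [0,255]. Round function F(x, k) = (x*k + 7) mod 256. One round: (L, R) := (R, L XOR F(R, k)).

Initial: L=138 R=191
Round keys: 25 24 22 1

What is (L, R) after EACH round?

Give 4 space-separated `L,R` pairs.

Round 1 (k=25): L=191 R=36
Round 2 (k=24): L=36 R=216
Round 3 (k=22): L=216 R=179
Round 4 (k=1): L=179 R=98

Answer: 191,36 36,216 216,179 179,98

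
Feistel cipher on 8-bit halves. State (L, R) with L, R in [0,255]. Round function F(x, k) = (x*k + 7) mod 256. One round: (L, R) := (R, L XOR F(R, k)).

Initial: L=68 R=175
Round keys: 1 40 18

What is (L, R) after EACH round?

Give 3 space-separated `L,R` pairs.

Round 1 (k=1): L=175 R=242
Round 2 (k=40): L=242 R=120
Round 3 (k=18): L=120 R=133

Answer: 175,242 242,120 120,133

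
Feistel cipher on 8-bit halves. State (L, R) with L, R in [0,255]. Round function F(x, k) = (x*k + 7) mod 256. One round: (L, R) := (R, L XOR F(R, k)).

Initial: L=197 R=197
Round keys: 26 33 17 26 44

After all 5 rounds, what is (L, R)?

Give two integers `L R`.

Round 1 (k=26): L=197 R=204
Round 2 (k=33): L=204 R=150
Round 3 (k=17): L=150 R=49
Round 4 (k=26): L=49 R=151
Round 5 (k=44): L=151 R=202

Answer: 151 202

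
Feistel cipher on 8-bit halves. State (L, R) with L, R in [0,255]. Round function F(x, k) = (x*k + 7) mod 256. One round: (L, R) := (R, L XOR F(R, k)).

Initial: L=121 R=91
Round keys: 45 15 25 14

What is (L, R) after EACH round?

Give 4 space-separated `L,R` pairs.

Round 1 (k=45): L=91 R=127
Round 2 (k=15): L=127 R=35
Round 3 (k=25): L=35 R=13
Round 4 (k=14): L=13 R=158

Answer: 91,127 127,35 35,13 13,158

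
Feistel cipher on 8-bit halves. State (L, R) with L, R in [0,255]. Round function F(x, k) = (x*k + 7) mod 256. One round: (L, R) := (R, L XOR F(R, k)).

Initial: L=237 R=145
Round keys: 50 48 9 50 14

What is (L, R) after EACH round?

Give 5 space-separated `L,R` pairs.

Round 1 (k=50): L=145 R=180
Round 2 (k=48): L=180 R=86
Round 3 (k=9): L=86 R=185
Round 4 (k=50): L=185 R=127
Round 5 (k=14): L=127 R=64

Answer: 145,180 180,86 86,185 185,127 127,64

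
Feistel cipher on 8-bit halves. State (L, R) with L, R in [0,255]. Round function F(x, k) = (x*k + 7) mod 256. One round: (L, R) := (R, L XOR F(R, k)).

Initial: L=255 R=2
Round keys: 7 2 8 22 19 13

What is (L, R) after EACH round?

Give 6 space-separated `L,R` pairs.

Answer: 2,234 234,217 217,37 37,236 236,174 174,49

Derivation:
Round 1 (k=7): L=2 R=234
Round 2 (k=2): L=234 R=217
Round 3 (k=8): L=217 R=37
Round 4 (k=22): L=37 R=236
Round 5 (k=19): L=236 R=174
Round 6 (k=13): L=174 R=49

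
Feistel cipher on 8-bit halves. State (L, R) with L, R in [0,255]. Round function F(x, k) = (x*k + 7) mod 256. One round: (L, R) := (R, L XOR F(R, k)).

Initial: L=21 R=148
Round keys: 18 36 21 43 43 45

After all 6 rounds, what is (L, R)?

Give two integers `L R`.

Answer: 27 110

Derivation:
Round 1 (k=18): L=148 R=122
Round 2 (k=36): L=122 R=187
Round 3 (k=21): L=187 R=36
Round 4 (k=43): L=36 R=168
Round 5 (k=43): L=168 R=27
Round 6 (k=45): L=27 R=110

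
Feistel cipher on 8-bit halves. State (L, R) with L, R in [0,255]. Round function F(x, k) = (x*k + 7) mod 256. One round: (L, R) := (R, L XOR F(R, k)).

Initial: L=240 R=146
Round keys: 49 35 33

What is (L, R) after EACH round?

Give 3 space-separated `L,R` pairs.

Round 1 (k=49): L=146 R=9
Round 2 (k=35): L=9 R=208
Round 3 (k=33): L=208 R=222

Answer: 146,9 9,208 208,222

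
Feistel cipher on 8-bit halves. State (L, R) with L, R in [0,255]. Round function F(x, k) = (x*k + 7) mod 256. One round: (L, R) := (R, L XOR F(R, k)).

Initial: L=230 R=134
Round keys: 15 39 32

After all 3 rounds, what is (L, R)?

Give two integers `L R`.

Answer: 158 192

Derivation:
Round 1 (k=15): L=134 R=7
Round 2 (k=39): L=7 R=158
Round 3 (k=32): L=158 R=192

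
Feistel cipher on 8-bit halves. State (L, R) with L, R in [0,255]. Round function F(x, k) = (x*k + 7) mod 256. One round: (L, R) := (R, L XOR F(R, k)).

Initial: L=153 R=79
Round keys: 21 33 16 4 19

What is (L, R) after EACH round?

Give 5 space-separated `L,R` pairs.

Round 1 (k=21): L=79 R=27
Round 2 (k=33): L=27 R=205
Round 3 (k=16): L=205 R=204
Round 4 (k=4): L=204 R=250
Round 5 (k=19): L=250 R=89

Answer: 79,27 27,205 205,204 204,250 250,89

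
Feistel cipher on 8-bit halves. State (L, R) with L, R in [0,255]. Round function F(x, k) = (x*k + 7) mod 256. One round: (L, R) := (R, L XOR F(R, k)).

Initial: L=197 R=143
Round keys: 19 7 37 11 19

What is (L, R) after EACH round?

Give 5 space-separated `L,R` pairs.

Answer: 143,97 97,33 33,173 173,87 87,209

Derivation:
Round 1 (k=19): L=143 R=97
Round 2 (k=7): L=97 R=33
Round 3 (k=37): L=33 R=173
Round 4 (k=11): L=173 R=87
Round 5 (k=19): L=87 R=209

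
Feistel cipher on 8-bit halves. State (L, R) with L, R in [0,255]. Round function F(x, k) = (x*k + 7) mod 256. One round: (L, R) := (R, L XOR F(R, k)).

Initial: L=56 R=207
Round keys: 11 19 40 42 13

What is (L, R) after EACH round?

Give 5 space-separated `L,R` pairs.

Answer: 207,212 212,12 12,51 51,105 105,111

Derivation:
Round 1 (k=11): L=207 R=212
Round 2 (k=19): L=212 R=12
Round 3 (k=40): L=12 R=51
Round 4 (k=42): L=51 R=105
Round 5 (k=13): L=105 R=111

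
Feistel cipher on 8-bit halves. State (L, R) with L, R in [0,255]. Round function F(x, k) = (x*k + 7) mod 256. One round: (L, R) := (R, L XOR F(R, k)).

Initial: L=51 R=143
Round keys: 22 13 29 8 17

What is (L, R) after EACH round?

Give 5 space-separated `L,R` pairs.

Round 1 (k=22): L=143 R=98
Round 2 (k=13): L=98 R=142
Round 3 (k=29): L=142 R=127
Round 4 (k=8): L=127 R=113
Round 5 (k=17): L=113 R=247

Answer: 143,98 98,142 142,127 127,113 113,247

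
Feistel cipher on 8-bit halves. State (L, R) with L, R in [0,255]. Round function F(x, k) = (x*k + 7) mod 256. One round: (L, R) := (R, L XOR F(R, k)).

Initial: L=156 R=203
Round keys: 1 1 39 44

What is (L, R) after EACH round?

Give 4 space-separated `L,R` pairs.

Answer: 203,78 78,158 158,87 87,101

Derivation:
Round 1 (k=1): L=203 R=78
Round 2 (k=1): L=78 R=158
Round 3 (k=39): L=158 R=87
Round 4 (k=44): L=87 R=101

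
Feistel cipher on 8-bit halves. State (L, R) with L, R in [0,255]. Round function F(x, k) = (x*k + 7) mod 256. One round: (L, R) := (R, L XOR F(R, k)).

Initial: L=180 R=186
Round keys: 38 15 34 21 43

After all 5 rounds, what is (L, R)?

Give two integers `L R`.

Round 1 (k=38): L=186 R=23
Round 2 (k=15): L=23 R=218
Round 3 (k=34): L=218 R=236
Round 4 (k=21): L=236 R=185
Round 5 (k=43): L=185 R=246

Answer: 185 246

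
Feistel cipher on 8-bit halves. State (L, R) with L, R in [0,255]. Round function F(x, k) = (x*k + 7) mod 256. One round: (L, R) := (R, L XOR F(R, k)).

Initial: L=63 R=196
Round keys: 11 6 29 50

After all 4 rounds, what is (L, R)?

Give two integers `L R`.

Answer: 10 240

Derivation:
Round 1 (k=11): L=196 R=76
Round 2 (k=6): L=76 R=11
Round 3 (k=29): L=11 R=10
Round 4 (k=50): L=10 R=240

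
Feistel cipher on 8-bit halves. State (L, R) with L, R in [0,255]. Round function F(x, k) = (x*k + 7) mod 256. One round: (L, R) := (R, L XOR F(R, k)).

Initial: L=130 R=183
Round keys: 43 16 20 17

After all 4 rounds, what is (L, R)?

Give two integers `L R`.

Answer: 1 200

Derivation:
Round 1 (k=43): L=183 R=70
Round 2 (k=16): L=70 R=208
Round 3 (k=20): L=208 R=1
Round 4 (k=17): L=1 R=200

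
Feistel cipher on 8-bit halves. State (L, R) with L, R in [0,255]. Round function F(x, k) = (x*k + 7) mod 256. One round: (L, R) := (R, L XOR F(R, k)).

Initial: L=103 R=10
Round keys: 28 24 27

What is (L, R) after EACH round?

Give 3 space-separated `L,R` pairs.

Answer: 10,120 120,77 77,94

Derivation:
Round 1 (k=28): L=10 R=120
Round 2 (k=24): L=120 R=77
Round 3 (k=27): L=77 R=94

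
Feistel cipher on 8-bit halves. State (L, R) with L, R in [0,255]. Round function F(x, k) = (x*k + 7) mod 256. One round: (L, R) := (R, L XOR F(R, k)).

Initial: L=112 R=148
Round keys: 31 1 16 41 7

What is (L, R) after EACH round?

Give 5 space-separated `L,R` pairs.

Answer: 148,131 131,30 30,100 100,21 21,254

Derivation:
Round 1 (k=31): L=148 R=131
Round 2 (k=1): L=131 R=30
Round 3 (k=16): L=30 R=100
Round 4 (k=41): L=100 R=21
Round 5 (k=7): L=21 R=254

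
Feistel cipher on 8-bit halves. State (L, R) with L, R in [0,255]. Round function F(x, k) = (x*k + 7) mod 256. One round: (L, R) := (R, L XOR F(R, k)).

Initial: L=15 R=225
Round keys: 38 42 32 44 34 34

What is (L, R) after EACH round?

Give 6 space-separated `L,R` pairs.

Round 1 (k=38): L=225 R=98
Round 2 (k=42): L=98 R=250
Round 3 (k=32): L=250 R=37
Round 4 (k=44): L=37 R=153
Round 5 (k=34): L=153 R=124
Round 6 (k=34): L=124 R=230

Answer: 225,98 98,250 250,37 37,153 153,124 124,230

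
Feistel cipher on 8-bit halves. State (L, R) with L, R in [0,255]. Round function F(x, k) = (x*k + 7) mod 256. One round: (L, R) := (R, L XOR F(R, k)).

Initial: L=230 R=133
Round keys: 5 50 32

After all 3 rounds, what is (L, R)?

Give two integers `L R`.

Round 1 (k=5): L=133 R=70
Round 2 (k=50): L=70 R=54
Round 3 (k=32): L=54 R=129

Answer: 54 129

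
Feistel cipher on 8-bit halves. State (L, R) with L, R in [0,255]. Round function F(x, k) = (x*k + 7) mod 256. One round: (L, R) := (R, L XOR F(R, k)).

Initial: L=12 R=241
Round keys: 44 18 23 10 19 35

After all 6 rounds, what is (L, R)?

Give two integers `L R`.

Answer: 20 216

Derivation:
Round 1 (k=44): L=241 R=127
Round 2 (k=18): L=127 R=4
Round 3 (k=23): L=4 R=28
Round 4 (k=10): L=28 R=27
Round 5 (k=19): L=27 R=20
Round 6 (k=35): L=20 R=216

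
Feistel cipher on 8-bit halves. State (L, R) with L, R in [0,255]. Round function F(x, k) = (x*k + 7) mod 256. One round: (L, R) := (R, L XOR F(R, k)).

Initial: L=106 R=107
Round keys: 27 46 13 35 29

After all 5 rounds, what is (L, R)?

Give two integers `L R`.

Answer: 174 184

Derivation:
Round 1 (k=27): L=107 R=58
Round 2 (k=46): L=58 R=24
Round 3 (k=13): L=24 R=5
Round 4 (k=35): L=5 R=174
Round 5 (k=29): L=174 R=184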